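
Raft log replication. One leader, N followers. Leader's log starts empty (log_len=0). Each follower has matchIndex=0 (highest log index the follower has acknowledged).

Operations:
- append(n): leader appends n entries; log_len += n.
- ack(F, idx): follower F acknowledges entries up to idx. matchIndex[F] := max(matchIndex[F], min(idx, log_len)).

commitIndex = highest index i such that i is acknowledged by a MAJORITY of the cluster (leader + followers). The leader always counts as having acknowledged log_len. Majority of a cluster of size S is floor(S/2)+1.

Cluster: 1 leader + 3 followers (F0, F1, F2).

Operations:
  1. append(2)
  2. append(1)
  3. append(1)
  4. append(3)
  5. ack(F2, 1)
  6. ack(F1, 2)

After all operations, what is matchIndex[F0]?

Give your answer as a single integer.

Op 1: append 2 -> log_len=2
Op 2: append 1 -> log_len=3
Op 3: append 1 -> log_len=4
Op 4: append 3 -> log_len=7
Op 5: F2 acks idx 1 -> match: F0=0 F1=0 F2=1; commitIndex=0
Op 6: F1 acks idx 2 -> match: F0=0 F1=2 F2=1; commitIndex=1

Answer: 0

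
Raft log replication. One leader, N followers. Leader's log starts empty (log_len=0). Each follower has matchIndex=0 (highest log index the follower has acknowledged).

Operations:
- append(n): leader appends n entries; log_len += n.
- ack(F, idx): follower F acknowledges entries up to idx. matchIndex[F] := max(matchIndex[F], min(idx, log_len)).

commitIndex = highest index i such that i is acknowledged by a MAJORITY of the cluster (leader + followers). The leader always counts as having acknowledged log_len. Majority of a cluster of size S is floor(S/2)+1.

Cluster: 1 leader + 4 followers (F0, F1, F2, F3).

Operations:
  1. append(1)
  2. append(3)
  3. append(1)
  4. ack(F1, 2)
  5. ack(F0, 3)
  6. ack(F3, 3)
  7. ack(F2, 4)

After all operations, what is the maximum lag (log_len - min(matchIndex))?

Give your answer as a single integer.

Answer: 3

Derivation:
Op 1: append 1 -> log_len=1
Op 2: append 3 -> log_len=4
Op 3: append 1 -> log_len=5
Op 4: F1 acks idx 2 -> match: F0=0 F1=2 F2=0 F3=0; commitIndex=0
Op 5: F0 acks idx 3 -> match: F0=3 F1=2 F2=0 F3=0; commitIndex=2
Op 6: F3 acks idx 3 -> match: F0=3 F1=2 F2=0 F3=3; commitIndex=3
Op 7: F2 acks idx 4 -> match: F0=3 F1=2 F2=4 F3=3; commitIndex=3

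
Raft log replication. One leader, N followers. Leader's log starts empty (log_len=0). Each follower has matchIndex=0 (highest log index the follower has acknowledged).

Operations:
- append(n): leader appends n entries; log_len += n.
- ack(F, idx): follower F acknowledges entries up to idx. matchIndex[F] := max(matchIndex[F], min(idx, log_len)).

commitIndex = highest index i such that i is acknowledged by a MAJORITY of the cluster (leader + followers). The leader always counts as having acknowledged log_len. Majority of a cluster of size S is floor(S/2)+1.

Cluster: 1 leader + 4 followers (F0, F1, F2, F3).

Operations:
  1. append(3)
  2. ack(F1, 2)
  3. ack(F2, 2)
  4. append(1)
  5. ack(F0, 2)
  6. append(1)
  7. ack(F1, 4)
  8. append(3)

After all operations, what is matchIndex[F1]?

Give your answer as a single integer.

Op 1: append 3 -> log_len=3
Op 2: F1 acks idx 2 -> match: F0=0 F1=2 F2=0 F3=0; commitIndex=0
Op 3: F2 acks idx 2 -> match: F0=0 F1=2 F2=2 F3=0; commitIndex=2
Op 4: append 1 -> log_len=4
Op 5: F0 acks idx 2 -> match: F0=2 F1=2 F2=2 F3=0; commitIndex=2
Op 6: append 1 -> log_len=5
Op 7: F1 acks idx 4 -> match: F0=2 F1=4 F2=2 F3=0; commitIndex=2
Op 8: append 3 -> log_len=8

Answer: 4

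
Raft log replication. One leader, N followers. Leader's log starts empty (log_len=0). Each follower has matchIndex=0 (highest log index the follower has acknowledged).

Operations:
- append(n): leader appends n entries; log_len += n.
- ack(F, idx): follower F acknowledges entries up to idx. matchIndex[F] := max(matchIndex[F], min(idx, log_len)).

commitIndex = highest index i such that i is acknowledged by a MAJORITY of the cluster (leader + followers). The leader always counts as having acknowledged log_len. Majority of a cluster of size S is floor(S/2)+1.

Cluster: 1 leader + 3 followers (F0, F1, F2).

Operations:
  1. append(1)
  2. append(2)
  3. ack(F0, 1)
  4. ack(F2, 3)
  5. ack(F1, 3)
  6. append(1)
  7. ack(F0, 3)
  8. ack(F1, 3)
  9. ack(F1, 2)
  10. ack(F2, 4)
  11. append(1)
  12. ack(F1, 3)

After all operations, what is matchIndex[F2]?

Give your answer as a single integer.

Op 1: append 1 -> log_len=1
Op 2: append 2 -> log_len=3
Op 3: F0 acks idx 1 -> match: F0=1 F1=0 F2=0; commitIndex=0
Op 4: F2 acks idx 3 -> match: F0=1 F1=0 F2=3; commitIndex=1
Op 5: F1 acks idx 3 -> match: F0=1 F1=3 F2=3; commitIndex=3
Op 6: append 1 -> log_len=4
Op 7: F0 acks idx 3 -> match: F0=3 F1=3 F2=3; commitIndex=3
Op 8: F1 acks idx 3 -> match: F0=3 F1=3 F2=3; commitIndex=3
Op 9: F1 acks idx 2 -> match: F0=3 F1=3 F2=3; commitIndex=3
Op 10: F2 acks idx 4 -> match: F0=3 F1=3 F2=4; commitIndex=3
Op 11: append 1 -> log_len=5
Op 12: F1 acks idx 3 -> match: F0=3 F1=3 F2=4; commitIndex=3

Answer: 4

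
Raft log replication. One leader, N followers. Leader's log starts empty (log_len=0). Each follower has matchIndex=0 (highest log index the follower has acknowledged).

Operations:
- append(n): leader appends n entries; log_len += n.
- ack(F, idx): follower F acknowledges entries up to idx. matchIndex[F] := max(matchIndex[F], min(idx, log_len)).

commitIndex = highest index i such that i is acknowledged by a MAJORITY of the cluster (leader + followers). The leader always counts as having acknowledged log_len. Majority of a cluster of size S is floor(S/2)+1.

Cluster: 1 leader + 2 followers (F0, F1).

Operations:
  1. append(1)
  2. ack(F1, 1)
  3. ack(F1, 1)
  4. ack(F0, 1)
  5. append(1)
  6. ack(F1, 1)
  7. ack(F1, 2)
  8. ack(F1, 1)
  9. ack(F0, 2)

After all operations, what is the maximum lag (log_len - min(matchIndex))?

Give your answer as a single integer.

Op 1: append 1 -> log_len=1
Op 2: F1 acks idx 1 -> match: F0=0 F1=1; commitIndex=1
Op 3: F1 acks idx 1 -> match: F0=0 F1=1; commitIndex=1
Op 4: F0 acks idx 1 -> match: F0=1 F1=1; commitIndex=1
Op 5: append 1 -> log_len=2
Op 6: F1 acks idx 1 -> match: F0=1 F1=1; commitIndex=1
Op 7: F1 acks idx 2 -> match: F0=1 F1=2; commitIndex=2
Op 8: F1 acks idx 1 -> match: F0=1 F1=2; commitIndex=2
Op 9: F0 acks idx 2 -> match: F0=2 F1=2; commitIndex=2

Answer: 0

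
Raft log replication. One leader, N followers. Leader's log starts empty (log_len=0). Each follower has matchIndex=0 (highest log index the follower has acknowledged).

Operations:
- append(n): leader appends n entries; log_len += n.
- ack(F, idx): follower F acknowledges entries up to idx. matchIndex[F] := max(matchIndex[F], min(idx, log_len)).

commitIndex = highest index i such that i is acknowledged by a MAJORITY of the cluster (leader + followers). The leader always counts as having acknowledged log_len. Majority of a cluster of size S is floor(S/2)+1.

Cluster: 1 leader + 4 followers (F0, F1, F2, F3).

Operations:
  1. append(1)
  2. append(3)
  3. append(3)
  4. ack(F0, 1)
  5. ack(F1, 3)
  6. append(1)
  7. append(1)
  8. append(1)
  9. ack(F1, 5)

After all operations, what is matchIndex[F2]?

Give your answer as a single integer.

Answer: 0

Derivation:
Op 1: append 1 -> log_len=1
Op 2: append 3 -> log_len=4
Op 3: append 3 -> log_len=7
Op 4: F0 acks idx 1 -> match: F0=1 F1=0 F2=0 F3=0; commitIndex=0
Op 5: F1 acks idx 3 -> match: F0=1 F1=3 F2=0 F3=0; commitIndex=1
Op 6: append 1 -> log_len=8
Op 7: append 1 -> log_len=9
Op 8: append 1 -> log_len=10
Op 9: F1 acks idx 5 -> match: F0=1 F1=5 F2=0 F3=0; commitIndex=1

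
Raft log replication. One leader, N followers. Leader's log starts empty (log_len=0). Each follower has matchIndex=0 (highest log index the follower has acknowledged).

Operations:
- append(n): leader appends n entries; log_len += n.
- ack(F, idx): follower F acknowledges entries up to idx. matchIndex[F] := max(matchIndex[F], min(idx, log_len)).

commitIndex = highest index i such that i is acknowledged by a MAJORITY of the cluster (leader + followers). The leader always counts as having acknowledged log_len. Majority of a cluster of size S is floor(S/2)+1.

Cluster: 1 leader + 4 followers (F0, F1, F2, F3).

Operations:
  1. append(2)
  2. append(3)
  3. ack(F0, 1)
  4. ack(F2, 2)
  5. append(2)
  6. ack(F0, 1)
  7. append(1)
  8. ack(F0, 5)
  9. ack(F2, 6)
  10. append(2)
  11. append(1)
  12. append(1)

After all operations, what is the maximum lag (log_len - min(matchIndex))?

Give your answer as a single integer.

Op 1: append 2 -> log_len=2
Op 2: append 3 -> log_len=5
Op 3: F0 acks idx 1 -> match: F0=1 F1=0 F2=0 F3=0; commitIndex=0
Op 4: F2 acks idx 2 -> match: F0=1 F1=0 F2=2 F3=0; commitIndex=1
Op 5: append 2 -> log_len=7
Op 6: F0 acks idx 1 -> match: F0=1 F1=0 F2=2 F3=0; commitIndex=1
Op 7: append 1 -> log_len=8
Op 8: F0 acks idx 5 -> match: F0=5 F1=0 F2=2 F3=0; commitIndex=2
Op 9: F2 acks idx 6 -> match: F0=5 F1=0 F2=6 F3=0; commitIndex=5
Op 10: append 2 -> log_len=10
Op 11: append 1 -> log_len=11
Op 12: append 1 -> log_len=12

Answer: 12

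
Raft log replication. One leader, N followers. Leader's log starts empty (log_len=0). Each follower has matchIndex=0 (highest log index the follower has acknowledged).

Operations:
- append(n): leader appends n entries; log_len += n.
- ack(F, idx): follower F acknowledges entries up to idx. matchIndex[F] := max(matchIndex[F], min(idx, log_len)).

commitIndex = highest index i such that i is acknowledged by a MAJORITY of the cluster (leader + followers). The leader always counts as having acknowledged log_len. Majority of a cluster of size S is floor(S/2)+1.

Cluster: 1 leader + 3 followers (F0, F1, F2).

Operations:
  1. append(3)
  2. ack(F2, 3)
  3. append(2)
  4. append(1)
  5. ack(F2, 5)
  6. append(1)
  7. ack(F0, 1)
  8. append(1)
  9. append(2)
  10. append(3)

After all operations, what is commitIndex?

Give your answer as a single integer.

Answer: 1

Derivation:
Op 1: append 3 -> log_len=3
Op 2: F2 acks idx 3 -> match: F0=0 F1=0 F2=3; commitIndex=0
Op 3: append 2 -> log_len=5
Op 4: append 1 -> log_len=6
Op 5: F2 acks idx 5 -> match: F0=0 F1=0 F2=5; commitIndex=0
Op 6: append 1 -> log_len=7
Op 7: F0 acks idx 1 -> match: F0=1 F1=0 F2=5; commitIndex=1
Op 8: append 1 -> log_len=8
Op 9: append 2 -> log_len=10
Op 10: append 3 -> log_len=13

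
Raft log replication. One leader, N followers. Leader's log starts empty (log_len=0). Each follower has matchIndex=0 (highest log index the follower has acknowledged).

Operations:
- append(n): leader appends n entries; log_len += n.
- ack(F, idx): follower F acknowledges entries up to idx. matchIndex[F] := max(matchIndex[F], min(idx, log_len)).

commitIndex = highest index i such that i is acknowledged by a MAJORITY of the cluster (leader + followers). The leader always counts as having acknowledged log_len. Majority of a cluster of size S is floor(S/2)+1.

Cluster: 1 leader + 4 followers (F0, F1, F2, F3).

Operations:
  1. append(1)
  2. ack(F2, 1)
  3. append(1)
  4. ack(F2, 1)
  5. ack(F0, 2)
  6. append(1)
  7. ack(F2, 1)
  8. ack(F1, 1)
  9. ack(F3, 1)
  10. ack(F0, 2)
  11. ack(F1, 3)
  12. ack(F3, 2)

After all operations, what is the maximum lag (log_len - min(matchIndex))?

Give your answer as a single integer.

Op 1: append 1 -> log_len=1
Op 2: F2 acks idx 1 -> match: F0=0 F1=0 F2=1 F3=0; commitIndex=0
Op 3: append 1 -> log_len=2
Op 4: F2 acks idx 1 -> match: F0=0 F1=0 F2=1 F3=0; commitIndex=0
Op 5: F0 acks idx 2 -> match: F0=2 F1=0 F2=1 F3=0; commitIndex=1
Op 6: append 1 -> log_len=3
Op 7: F2 acks idx 1 -> match: F0=2 F1=0 F2=1 F3=0; commitIndex=1
Op 8: F1 acks idx 1 -> match: F0=2 F1=1 F2=1 F3=0; commitIndex=1
Op 9: F3 acks idx 1 -> match: F0=2 F1=1 F2=1 F3=1; commitIndex=1
Op 10: F0 acks idx 2 -> match: F0=2 F1=1 F2=1 F3=1; commitIndex=1
Op 11: F1 acks idx 3 -> match: F0=2 F1=3 F2=1 F3=1; commitIndex=2
Op 12: F3 acks idx 2 -> match: F0=2 F1=3 F2=1 F3=2; commitIndex=2

Answer: 2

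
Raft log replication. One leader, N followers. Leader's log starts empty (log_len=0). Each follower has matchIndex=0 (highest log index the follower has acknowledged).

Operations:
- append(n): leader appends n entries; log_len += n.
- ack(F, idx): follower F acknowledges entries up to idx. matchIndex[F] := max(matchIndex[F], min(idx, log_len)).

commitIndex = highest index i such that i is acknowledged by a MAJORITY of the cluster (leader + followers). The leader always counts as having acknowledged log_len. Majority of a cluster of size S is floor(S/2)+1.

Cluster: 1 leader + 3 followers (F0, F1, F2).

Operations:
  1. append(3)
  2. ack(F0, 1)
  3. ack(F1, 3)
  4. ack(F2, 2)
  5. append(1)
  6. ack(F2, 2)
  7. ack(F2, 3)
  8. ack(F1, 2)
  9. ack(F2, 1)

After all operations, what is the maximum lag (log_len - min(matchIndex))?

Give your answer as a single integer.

Op 1: append 3 -> log_len=3
Op 2: F0 acks idx 1 -> match: F0=1 F1=0 F2=0; commitIndex=0
Op 3: F1 acks idx 3 -> match: F0=1 F1=3 F2=0; commitIndex=1
Op 4: F2 acks idx 2 -> match: F0=1 F1=3 F2=2; commitIndex=2
Op 5: append 1 -> log_len=4
Op 6: F2 acks idx 2 -> match: F0=1 F1=3 F2=2; commitIndex=2
Op 7: F2 acks idx 3 -> match: F0=1 F1=3 F2=3; commitIndex=3
Op 8: F1 acks idx 2 -> match: F0=1 F1=3 F2=3; commitIndex=3
Op 9: F2 acks idx 1 -> match: F0=1 F1=3 F2=3; commitIndex=3

Answer: 3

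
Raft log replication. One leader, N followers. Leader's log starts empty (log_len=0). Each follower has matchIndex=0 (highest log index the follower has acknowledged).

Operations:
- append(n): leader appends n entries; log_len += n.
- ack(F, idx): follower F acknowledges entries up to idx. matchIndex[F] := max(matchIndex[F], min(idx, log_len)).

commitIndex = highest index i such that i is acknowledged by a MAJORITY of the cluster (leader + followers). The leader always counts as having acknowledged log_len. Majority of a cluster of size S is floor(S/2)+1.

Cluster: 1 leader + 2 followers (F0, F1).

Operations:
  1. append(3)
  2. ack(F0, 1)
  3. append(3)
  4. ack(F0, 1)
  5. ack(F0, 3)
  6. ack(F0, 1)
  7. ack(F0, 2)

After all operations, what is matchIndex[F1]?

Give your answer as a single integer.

Answer: 0

Derivation:
Op 1: append 3 -> log_len=3
Op 2: F0 acks idx 1 -> match: F0=1 F1=0; commitIndex=1
Op 3: append 3 -> log_len=6
Op 4: F0 acks idx 1 -> match: F0=1 F1=0; commitIndex=1
Op 5: F0 acks idx 3 -> match: F0=3 F1=0; commitIndex=3
Op 6: F0 acks idx 1 -> match: F0=3 F1=0; commitIndex=3
Op 7: F0 acks idx 2 -> match: F0=3 F1=0; commitIndex=3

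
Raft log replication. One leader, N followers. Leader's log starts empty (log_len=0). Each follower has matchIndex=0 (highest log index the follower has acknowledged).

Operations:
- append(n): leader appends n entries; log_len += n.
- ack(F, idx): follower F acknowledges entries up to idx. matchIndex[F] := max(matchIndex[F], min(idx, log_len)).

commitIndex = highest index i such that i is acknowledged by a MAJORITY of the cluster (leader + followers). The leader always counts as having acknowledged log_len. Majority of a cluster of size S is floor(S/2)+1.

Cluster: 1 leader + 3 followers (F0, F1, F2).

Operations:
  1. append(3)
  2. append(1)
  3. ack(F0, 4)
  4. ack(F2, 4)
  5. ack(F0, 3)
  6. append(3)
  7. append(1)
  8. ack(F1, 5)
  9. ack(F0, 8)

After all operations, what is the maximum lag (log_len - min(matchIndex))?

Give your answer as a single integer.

Op 1: append 3 -> log_len=3
Op 2: append 1 -> log_len=4
Op 3: F0 acks idx 4 -> match: F0=4 F1=0 F2=0; commitIndex=0
Op 4: F2 acks idx 4 -> match: F0=4 F1=0 F2=4; commitIndex=4
Op 5: F0 acks idx 3 -> match: F0=4 F1=0 F2=4; commitIndex=4
Op 6: append 3 -> log_len=7
Op 7: append 1 -> log_len=8
Op 8: F1 acks idx 5 -> match: F0=4 F1=5 F2=4; commitIndex=4
Op 9: F0 acks idx 8 -> match: F0=8 F1=5 F2=4; commitIndex=5

Answer: 4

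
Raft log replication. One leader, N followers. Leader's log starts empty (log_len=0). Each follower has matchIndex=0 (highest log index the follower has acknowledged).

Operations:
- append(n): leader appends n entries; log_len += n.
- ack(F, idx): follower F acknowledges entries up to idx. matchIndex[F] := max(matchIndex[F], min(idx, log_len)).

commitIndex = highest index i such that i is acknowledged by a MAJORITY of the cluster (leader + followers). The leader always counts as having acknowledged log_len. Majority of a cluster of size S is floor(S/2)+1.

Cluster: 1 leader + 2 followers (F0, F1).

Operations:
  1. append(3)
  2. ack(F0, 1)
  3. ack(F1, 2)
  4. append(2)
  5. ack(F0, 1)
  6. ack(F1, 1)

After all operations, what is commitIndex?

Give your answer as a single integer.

Op 1: append 3 -> log_len=3
Op 2: F0 acks idx 1 -> match: F0=1 F1=0; commitIndex=1
Op 3: F1 acks idx 2 -> match: F0=1 F1=2; commitIndex=2
Op 4: append 2 -> log_len=5
Op 5: F0 acks idx 1 -> match: F0=1 F1=2; commitIndex=2
Op 6: F1 acks idx 1 -> match: F0=1 F1=2; commitIndex=2

Answer: 2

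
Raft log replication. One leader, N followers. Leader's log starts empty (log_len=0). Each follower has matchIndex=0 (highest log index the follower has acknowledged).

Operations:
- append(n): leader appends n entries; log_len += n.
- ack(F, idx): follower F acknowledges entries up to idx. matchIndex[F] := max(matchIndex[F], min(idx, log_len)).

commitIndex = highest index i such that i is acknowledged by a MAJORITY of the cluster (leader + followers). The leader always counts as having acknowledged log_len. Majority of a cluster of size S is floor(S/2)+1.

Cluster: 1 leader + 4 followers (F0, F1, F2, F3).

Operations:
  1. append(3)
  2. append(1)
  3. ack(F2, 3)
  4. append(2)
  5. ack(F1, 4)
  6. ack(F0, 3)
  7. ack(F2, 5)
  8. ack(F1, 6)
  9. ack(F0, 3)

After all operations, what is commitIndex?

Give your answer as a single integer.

Answer: 5

Derivation:
Op 1: append 3 -> log_len=3
Op 2: append 1 -> log_len=4
Op 3: F2 acks idx 3 -> match: F0=0 F1=0 F2=3 F3=0; commitIndex=0
Op 4: append 2 -> log_len=6
Op 5: F1 acks idx 4 -> match: F0=0 F1=4 F2=3 F3=0; commitIndex=3
Op 6: F0 acks idx 3 -> match: F0=3 F1=4 F2=3 F3=0; commitIndex=3
Op 7: F2 acks idx 5 -> match: F0=3 F1=4 F2=5 F3=0; commitIndex=4
Op 8: F1 acks idx 6 -> match: F0=3 F1=6 F2=5 F3=0; commitIndex=5
Op 9: F0 acks idx 3 -> match: F0=3 F1=6 F2=5 F3=0; commitIndex=5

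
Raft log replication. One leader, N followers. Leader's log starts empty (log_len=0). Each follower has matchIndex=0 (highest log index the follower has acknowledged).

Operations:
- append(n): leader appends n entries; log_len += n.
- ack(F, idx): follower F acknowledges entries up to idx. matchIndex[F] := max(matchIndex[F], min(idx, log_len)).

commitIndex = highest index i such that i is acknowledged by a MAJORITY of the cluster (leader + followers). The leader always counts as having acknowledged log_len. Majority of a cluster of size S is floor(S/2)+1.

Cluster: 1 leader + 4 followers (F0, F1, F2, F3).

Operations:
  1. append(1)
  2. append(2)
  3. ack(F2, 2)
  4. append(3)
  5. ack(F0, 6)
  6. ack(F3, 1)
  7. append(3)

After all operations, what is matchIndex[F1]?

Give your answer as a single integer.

Op 1: append 1 -> log_len=1
Op 2: append 2 -> log_len=3
Op 3: F2 acks idx 2 -> match: F0=0 F1=0 F2=2 F3=0; commitIndex=0
Op 4: append 3 -> log_len=6
Op 5: F0 acks idx 6 -> match: F0=6 F1=0 F2=2 F3=0; commitIndex=2
Op 6: F3 acks idx 1 -> match: F0=6 F1=0 F2=2 F3=1; commitIndex=2
Op 7: append 3 -> log_len=9

Answer: 0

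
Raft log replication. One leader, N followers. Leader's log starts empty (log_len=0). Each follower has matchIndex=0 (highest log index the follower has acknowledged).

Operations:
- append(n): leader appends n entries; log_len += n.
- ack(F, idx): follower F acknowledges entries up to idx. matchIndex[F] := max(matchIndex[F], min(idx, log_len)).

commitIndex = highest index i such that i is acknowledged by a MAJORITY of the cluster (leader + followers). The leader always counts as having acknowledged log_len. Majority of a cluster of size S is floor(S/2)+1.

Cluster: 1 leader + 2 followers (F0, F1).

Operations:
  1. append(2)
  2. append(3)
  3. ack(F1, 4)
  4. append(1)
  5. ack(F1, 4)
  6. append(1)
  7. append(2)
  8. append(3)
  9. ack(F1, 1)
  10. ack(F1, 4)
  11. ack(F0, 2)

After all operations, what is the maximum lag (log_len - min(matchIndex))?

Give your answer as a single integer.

Op 1: append 2 -> log_len=2
Op 2: append 3 -> log_len=5
Op 3: F1 acks idx 4 -> match: F0=0 F1=4; commitIndex=4
Op 4: append 1 -> log_len=6
Op 5: F1 acks idx 4 -> match: F0=0 F1=4; commitIndex=4
Op 6: append 1 -> log_len=7
Op 7: append 2 -> log_len=9
Op 8: append 3 -> log_len=12
Op 9: F1 acks idx 1 -> match: F0=0 F1=4; commitIndex=4
Op 10: F1 acks idx 4 -> match: F0=0 F1=4; commitIndex=4
Op 11: F0 acks idx 2 -> match: F0=2 F1=4; commitIndex=4

Answer: 10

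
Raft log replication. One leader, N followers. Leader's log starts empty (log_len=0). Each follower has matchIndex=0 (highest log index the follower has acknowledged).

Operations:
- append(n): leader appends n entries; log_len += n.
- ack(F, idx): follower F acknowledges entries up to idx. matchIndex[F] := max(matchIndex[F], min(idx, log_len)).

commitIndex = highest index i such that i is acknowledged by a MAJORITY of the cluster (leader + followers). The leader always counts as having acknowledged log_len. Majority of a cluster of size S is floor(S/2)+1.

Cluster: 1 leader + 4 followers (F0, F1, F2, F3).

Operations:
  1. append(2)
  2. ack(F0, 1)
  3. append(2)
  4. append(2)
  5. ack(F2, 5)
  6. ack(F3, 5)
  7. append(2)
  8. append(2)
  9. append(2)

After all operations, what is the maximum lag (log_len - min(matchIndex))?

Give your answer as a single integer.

Answer: 12

Derivation:
Op 1: append 2 -> log_len=2
Op 2: F0 acks idx 1 -> match: F0=1 F1=0 F2=0 F3=0; commitIndex=0
Op 3: append 2 -> log_len=4
Op 4: append 2 -> log_len=6
Op 5: F2 acks idx 5 -> match: F0=1 F1=0 F2=5 F3=0; commitIndex=1
Op 6: F3 acks idx 5 -> match: F0=1 F1=0 F2=5 F3=5; commitIndex=5
Op 7: append 2 -> log_len=8
Op 8: append 2 -> log_len=10
Op 9: append 2 -> log_len=12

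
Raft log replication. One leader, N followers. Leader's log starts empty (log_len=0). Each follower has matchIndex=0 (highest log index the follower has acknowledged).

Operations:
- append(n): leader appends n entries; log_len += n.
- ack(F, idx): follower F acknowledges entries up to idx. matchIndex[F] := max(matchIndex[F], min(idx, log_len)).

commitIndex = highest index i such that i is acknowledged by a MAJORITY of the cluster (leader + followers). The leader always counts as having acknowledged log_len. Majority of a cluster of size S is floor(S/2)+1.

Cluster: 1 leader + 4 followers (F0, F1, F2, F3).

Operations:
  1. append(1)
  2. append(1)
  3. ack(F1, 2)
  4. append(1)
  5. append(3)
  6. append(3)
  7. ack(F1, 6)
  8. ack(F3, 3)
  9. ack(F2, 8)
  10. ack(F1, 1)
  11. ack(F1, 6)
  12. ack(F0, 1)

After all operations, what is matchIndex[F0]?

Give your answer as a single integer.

Op 1: append 1 -> log_len=1
Op 2: append 1 -> log_len=2
Op 3: F1 acks idx 2 -> match: F0=0 F1=2 F2=0 F3=0; commitIndex=0
Op 4: append 1 -> log_len=3
Op 5: append 3 -> log_len=6
Op 6: append 3 -> log_len=9
Op 7: F1 acks idx 6 -> match: F0=0 F1=6 F2=0 F3=0; commitIndex=0
Op 8: F3 acks idx 3 -> match: F0=0 F1=6 F2=0 F3=3; commitIndex=3
Op 9: F2 acks idx 8 -> match: F0=0 F1=6 F2=8 F3=3; commitIndex=6
Op 10: F1 acks idx 1 -> match: F0=0 F1=6 F2=8 F3=3; commitIndex=6
Op 11: F1 acks idx 6 -> match: F0=0 F1=6 F2=8 F3=3; commitIndex=6
Op 12: F0 acks idx 1 -> match: F0=1 F1=6 F2=8 F3=3; commitIndex=6

Answer: 1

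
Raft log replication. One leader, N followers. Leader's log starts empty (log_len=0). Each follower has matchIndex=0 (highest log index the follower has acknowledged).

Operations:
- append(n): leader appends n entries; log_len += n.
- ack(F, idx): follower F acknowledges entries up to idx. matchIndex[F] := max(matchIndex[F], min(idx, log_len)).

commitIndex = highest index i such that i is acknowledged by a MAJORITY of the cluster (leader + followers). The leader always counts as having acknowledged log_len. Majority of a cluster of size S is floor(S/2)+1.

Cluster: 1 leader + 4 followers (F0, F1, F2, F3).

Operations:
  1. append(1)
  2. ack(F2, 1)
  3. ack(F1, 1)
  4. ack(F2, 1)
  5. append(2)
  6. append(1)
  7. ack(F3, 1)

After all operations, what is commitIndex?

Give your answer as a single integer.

Op 1: append 1 -> log_len=1
Op 2: F2 acks idx 1 -> match: F0=0 F1=0 F2=1 F3=0; commitIndex=0
Op 3: F1 acks idx 1 -> match: F0=0 F1=1 F2=1 F3=0; commitIndex=1
Op 4: F2 acks idx 1 -> match: F0=0 F1=1 F2=1 F3=0; commitIndex=1
Op 5: append 2 -> log_len=3
Op 6: append 1 -> log_len=4
Op 7: F3 acks idx 1 -> match: F0=0 F1=1 F2=1 F3=1; commitIndex=1

Answer: 1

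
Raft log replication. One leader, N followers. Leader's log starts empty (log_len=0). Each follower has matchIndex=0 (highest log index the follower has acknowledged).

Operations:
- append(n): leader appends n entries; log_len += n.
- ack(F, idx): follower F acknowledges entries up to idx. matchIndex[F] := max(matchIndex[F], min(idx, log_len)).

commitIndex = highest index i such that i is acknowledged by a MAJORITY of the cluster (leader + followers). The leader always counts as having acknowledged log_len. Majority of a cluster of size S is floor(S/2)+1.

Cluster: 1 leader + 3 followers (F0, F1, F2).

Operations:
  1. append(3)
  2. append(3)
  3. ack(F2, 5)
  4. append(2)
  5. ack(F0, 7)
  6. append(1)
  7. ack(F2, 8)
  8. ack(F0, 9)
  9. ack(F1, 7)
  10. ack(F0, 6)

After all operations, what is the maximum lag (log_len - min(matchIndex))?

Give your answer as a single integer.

Op 1: append 3 -> log_len=3
Op 2: append 3 -> log_len=6
Op 3: F2 acks idx 5 -> match: F0=0 F1=0 F2=5; commitIndex=0
Op 4: append 2 -> log_len=8
Op 5: F0 acks idx 7 -> match: F0=7 F1=0 F2=5; commitIndex=5
Op 6: append 1 -> log_len=9
Op 7: F2 acks idx 8 -> match: F0=7 F1=0 F2=8; commitIndex=7
Op 8: F0 acks idx 9 -> match: F0=9 F1=0 F2=8; commitIndex=8
Op 9: F1 acks idx 7 -> match: F0=9 F1=7 F2=8; commitIndex=8
Op 10: F0 acks idx 6 -> match: F0=9 F1=7 F2=8; commitIndex=8

Answer: 2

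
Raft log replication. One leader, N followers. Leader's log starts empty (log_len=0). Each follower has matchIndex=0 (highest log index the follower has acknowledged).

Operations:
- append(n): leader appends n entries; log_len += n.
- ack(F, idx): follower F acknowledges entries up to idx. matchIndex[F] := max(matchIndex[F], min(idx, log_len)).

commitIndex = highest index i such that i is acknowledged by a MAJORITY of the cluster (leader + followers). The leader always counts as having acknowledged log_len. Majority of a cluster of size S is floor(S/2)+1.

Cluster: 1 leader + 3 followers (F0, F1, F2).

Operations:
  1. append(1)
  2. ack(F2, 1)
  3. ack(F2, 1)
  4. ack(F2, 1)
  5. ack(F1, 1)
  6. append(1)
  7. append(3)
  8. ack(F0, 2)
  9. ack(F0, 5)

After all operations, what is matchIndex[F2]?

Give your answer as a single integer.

Op 1: append 1 -> log_len=1
Op 2: F2 acks idx 1 -> match: F0=0 F1=0 F2=1; commitIndex=0
Op 3: F2 acks idx 1 -> match: F0=0 F1=0 F2=1; commitIndex=0
Op 4: F2 acks idx 1 -> match: F0=0 F1=0 F2=1; commitIndex=0
Op 5: F1 acks idx 1 -> match: F0=0 F1=1 F2=1; commitIndex=1
Op 6: append 1 -> log_len=2
Op 7: append 3 -> log_len=5
Op 8: F0 acks idx 2 -> match: F0=2 F1=1 F2=1; commitIndex=1
Op 9: F0 acks idx 5 -> match: F0=5 F1=1 F2=1; commitIndex=1

Answer: 1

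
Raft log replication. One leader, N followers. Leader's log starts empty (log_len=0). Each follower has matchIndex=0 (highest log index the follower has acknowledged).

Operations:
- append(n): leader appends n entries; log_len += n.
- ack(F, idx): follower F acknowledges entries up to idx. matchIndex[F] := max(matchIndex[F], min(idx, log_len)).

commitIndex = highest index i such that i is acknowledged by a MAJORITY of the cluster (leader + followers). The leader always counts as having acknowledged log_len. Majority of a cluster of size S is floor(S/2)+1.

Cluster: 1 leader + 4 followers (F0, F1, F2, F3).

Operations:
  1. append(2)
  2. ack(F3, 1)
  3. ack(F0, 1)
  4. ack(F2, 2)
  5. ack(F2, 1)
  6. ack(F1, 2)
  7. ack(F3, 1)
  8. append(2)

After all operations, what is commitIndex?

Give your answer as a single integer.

Op 1: append 2 -> log_len=2
Op 2: F3 acks idx 1 -> match: F0=0 F1=0 F2=0 F3=1; commitIndex=0
Op 3: F0 acks idx 1 -> match: F0=1 F1=0 F2=0 F3=1; commitIndex=1
Op 4: F2 acks idx 2 -> match: F0=1 F1=0 F2=2 F3=1; commitIndex=1
Op 5: F2 acks idx 1 -> match: F0=1 F1=0 F2=2 F3=1; commitIndex=1
Op 6: F1 acks idx 2 -> match: F0=1 F1=2 F2=2 F3=1; commitIndex=2
Op 7: F3 acks idx 1 -> match: F0=1 F1=2 F2=2 F3=1; commitIndex=2
Op 8: append 2 -> log_len=4

Answer: 2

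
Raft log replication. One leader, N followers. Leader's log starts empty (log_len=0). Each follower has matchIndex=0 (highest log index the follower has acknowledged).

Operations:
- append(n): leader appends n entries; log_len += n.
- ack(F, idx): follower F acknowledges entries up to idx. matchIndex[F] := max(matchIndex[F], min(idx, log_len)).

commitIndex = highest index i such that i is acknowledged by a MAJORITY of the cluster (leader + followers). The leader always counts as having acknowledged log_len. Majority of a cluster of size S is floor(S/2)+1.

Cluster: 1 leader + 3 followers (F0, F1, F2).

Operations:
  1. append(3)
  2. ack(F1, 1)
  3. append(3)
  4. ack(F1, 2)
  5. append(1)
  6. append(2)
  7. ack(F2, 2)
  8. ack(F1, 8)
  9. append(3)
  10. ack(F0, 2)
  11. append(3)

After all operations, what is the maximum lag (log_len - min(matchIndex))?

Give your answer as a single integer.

Op 1: append 3 -> log_len=3
Op 2: F1 acks idx 1 -> match: F0=0 F1=1 F2=0; commitIndex=0
Op 3: append 3 -> log_len=6
Op 4: F1 acks idx 2 -> match: F0=0 F1=2 F2=0; commitIndex=0
Op 5: append 1 -> log_len=7
Op 6: append 2 -> log_len=9
Op 7: F2 acks idx 2 -> match: F0=0 F1=2 F2=2; commitIndex=2
Op 8: F1 acks idx 8 -> match: F0=0 F1=8 F2=2; commitIndex=2
Op 9: append 3 -> log_len=12
Op 10: F0 acks idx 2 -> match: F0=2 F1=8 F2=2; commitIndex=2
Op 11: append 3 -> log_len=15

Answer: 13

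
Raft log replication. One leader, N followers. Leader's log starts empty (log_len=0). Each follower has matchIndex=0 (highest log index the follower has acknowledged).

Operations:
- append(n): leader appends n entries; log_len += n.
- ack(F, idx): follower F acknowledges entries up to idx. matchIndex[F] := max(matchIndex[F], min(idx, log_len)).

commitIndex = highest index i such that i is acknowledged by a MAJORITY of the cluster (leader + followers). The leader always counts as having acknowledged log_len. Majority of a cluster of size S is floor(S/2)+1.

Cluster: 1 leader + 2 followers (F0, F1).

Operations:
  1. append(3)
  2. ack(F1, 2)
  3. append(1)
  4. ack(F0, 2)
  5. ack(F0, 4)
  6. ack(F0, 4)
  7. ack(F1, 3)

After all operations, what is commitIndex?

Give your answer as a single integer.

Op 1: append 3 -> log_len=3
Op 2: F1 acks idx 2 -> match: F0=0 F1=2; commitIndex=2
Op 3: append 1 -> log_len=4
Op 4: F0 acks idx 2 -> match: F0=2 F1=2; commitIndex=2
Op 5: F0 acks idx 4 -> match: F0=4 F1=2; commitIndex=4
Op 6: F0 acks idx 4 -> match: F0=4 F1=2; commitIndex=4
Op 7: F1 acks idx 3 -> match: F0=4 F1=3; commitIndex=4

Answer: 4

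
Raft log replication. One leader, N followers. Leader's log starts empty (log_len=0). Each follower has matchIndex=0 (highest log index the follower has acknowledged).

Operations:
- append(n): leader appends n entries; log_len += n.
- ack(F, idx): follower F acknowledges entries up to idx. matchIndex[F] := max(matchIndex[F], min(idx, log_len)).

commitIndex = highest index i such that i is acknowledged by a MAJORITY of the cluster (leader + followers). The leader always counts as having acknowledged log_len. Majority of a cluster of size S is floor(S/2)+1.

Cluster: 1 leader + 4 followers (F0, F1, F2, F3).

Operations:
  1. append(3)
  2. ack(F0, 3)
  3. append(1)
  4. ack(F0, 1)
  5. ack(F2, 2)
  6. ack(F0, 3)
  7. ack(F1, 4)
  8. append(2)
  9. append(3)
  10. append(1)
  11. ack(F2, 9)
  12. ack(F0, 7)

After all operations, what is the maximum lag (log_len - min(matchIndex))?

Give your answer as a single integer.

Op 1: append 3 -> log_len=3
Op 2: F0 acks idx 3 -> match: F0=3 F1=0 F2=0 F3=0; commitIndex=0
Op 3: append 1 -> log_len=4
Op 4: F0 acks idx 1 -> match: F0=3 F1=0 F2=0 F3=0; commitIndex=0
Op 5: F2 acks idx 2 -> match: F0=3 F1=0 F2=2 F3=0; commitIndex=2
Op 6: F0 acks idx 3 -> match: F0=3 F1=0 F2=2 F3=0; commitIndex=2
Op 7: F1 acks idx 4 -> match: F0=3 F1=4 F2=2 F3=0; commitIndex=3
Op 8: append 2 -> log_len=6
Op 9: append 3 -> log_len=9
Op 10: append 1 -> log_len=10
Op 11: F2 acks idx 9 -> match: F0=3 F1=4 F2=9 F3=0; commitIndex=4
Op 12: F0 acks idx 7 -> match: F0=7 F1=4 F2=9 F3=0; commitIndex=7

Answer: 10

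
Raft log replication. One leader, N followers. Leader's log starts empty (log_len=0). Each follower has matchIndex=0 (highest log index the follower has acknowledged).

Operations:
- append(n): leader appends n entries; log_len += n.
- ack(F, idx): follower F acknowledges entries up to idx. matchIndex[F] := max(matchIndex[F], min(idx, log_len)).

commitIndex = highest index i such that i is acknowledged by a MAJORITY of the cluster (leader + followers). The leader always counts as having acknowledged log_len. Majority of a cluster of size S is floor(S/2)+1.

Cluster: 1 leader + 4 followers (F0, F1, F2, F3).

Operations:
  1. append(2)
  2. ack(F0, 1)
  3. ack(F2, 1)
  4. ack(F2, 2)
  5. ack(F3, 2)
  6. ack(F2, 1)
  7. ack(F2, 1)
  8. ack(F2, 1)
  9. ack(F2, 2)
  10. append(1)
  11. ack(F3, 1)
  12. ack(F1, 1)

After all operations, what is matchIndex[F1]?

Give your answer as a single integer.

Op 1: append 2 -> log_len=2
Op 2: F0 acks idx 1 -> match: F0=1 F1=0 F2=0 F3=0; commitIndex=0
Op 3: F2 acks idx 1 -> match: F0=1 F1=0 F2=1 F3=0; commitIndex=1
Op 4: F2 acks idx 2 -> match: F0=1 F1=0 F2=2 F3=0; commitIndex=1
Op 5: F3 acks idx 2 -> match: F0=1 F1=0 F2=2 F3=2; commitIndex=2
Op 6: F2 acks idx 1 -> match: F0=1 F1=0 F2=2 F3=2; commitIndex=2
Op 7: F2 acks idx 1 -> match: F0=1 F1=0 F2=2 F3=2; commitIndex=2
Op 8: F2 acks idx 1 -> match: F0=1 F1=0 F2=2 F3=2; commitIndex=2
Op 9: F2 acks idx 2 -> match: F0=1 F1=0 F2=2 F3=2; commitIndex=2
Op 10: append 1 -> log_len=3
Op 11: F3 acks idx 1 -> match: F0=1 F1=0 F2=2 F3=2; commitIndex=2
Op 12: F1 acks idx 1 -> match: F0=1 F1=1 F2=2 F3=2; commitIndex=2

Answer: 1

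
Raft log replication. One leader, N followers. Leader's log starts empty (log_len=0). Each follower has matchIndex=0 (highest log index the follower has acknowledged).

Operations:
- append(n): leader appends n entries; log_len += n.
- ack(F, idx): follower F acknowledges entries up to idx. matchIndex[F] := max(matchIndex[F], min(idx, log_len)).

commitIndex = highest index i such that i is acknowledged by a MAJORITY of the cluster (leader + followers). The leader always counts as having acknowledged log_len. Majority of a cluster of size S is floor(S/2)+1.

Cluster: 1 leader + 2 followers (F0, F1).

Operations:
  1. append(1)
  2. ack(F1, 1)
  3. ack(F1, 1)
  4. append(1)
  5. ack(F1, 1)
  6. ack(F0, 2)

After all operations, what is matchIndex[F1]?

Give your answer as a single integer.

Op 1: append 1 -> log_len=1
Op 2: F1 acks idx 1 -> match: F0=0 F1=1; commitIndex=1
Op 3: F1 acks idx 1 -> match: F0=0 F1=1; commitIndex=1
Op 4: append 1 -> log_len=2
Op 5: F1 acks idx 1 -> match: F0=0 F1=1; commitIndex=1
Op 6: F0 acks idx 2 -> match: F0=2 F1=1; commitIndex=2

Answer: 1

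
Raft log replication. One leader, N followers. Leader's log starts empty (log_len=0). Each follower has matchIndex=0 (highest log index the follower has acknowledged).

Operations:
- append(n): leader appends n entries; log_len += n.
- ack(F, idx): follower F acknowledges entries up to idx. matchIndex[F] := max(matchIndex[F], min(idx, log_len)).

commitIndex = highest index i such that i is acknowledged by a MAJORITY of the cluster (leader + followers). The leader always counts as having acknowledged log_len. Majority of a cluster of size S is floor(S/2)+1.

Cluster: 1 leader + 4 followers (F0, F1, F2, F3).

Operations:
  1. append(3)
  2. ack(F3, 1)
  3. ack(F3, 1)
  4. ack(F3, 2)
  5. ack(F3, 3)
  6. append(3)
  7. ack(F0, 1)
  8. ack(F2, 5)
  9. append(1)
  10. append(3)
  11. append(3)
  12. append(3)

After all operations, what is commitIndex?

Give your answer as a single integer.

Answer: 3

Derivation:
Op 1: append 3 -> log_len=3
Op 2: F3 acks idx 1 -> match: F0=0 F1=0 F2=0 F3=1; commitIndex=0
Op 3: F3 acks idx 1 -> match: F0=0 F1=0 F2=0 F3=1; commitIndex=0
Op 4: F3 acks idx 2 -> match: F0=0 F1=0 F2=0 F3=2; commitIndex=0
Op 5: F3 acks idx 3 -> match: F0=0 F1=0 F2=0 F3=3; commitIndex=0
Op 6: append 3 -> log_len=6
Op 7: F0 acks idx 1 -> match: F0=1 F1=0 F2=0 F3=3; commitIndex=1
Op 8: F2 acks idx 5 -> match: F0=1 F1=0 F2=5 F3=3; commitIndex=3
Op 9: append 1 -> log_len=7
Op 10: append 3 -> log_len=10
Op 11: append 3 -> log_len=13
Op 12: append 3 -> log_len=16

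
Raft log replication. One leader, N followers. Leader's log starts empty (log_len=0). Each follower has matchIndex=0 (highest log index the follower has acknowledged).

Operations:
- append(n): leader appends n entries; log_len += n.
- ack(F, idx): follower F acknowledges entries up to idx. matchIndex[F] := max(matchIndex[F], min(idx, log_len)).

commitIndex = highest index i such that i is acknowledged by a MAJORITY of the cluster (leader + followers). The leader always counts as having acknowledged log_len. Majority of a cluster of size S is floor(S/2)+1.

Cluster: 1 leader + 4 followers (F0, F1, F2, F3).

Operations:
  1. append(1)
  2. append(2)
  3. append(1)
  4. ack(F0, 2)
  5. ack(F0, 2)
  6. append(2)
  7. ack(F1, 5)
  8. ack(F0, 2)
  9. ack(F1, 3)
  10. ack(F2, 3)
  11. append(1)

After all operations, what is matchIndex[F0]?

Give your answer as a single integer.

Op 1: append 1 -> log_len=1
Op 2: append 2 -> log_len=3
Op 3: append 1 -> log_len=4
Op 4: F0 acks idx 2 -> match: F0=2 F1=0 F2=0 F3=0; commitIndex=0
Op 5: F0 acks idx 2 -> match: F0=2 F1=0 F2=0 F3=0; commitIndex=0
Op 6: append 2 -> log_len=6
Op 7: F1 acks idx 5 -> match: F0=2 F1=5 F2=0 F3=0; commitIndex=2
Op 8: F0 acks idx 2 -> match: F0=2 F1=5 F2=0 F3=0; commitIndex=2
Op 9: F1 acks idx 3 -> match: F0=2 F1=5 F2=0 F3=0; commitIndex=2
Op 10: F2 acks idx 3 -> match: F0=2 F1=5 F2=3 F3=0; commitIndex=3
Op 11: append 1 -> log_len=7

Answer: 2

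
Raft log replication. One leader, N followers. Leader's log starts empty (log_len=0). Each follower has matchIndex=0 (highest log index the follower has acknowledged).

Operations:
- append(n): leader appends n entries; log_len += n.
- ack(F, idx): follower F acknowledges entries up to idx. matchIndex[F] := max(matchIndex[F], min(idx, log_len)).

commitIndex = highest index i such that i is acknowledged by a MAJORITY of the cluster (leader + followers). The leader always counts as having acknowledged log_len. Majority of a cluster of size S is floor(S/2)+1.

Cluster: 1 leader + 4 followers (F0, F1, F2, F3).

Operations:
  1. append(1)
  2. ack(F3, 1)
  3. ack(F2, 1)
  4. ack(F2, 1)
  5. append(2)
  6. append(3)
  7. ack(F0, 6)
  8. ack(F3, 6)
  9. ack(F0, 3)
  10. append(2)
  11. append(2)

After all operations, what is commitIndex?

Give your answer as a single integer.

Op 1: append 1 -> log_len=1
Op 2: F3 acks idx 1 -> match: F0=0 F1=0 F2=0 F3=1; commitIndex=0
Op 3: F2 acks idx 1 -> match: F0=0 F1=0 F2=1 F3=1; commitIndex=1
Op 4: F2 acks idx 1 -> match: F0=0 F1=0 F2=1 F3=1; commitIndex=1
Op 5: append 2 -> log_len=3
Op 6: append 3 -> log_len=6
Op 7: F0 acks idx 6 -> match: F0=6 F1=0 F2=1 F3=1; commitIndex=1
Op 8: F3 acks idx 6 -> match: F0=6 F1=0 F2=1 F3=6; commitIndex=6
Op 9: F0 acks idx 3 -> match: F0=6 F1=0 F2=1 F3=6; commitIndex=6
Op 10: append 2 -> log_len=8
Op 11: append 2 -> log_len=10

Answer: 6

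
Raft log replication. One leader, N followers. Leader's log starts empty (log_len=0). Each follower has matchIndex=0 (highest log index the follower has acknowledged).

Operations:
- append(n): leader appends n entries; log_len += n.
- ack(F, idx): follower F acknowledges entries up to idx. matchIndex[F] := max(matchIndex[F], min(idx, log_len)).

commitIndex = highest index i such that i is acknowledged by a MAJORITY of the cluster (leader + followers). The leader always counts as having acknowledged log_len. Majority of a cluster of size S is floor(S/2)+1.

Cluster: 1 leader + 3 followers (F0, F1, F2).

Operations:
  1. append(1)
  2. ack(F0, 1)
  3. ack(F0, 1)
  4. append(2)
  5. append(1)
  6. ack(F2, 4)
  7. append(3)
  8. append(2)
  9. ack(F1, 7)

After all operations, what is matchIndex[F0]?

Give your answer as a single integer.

Op 1: append 1 -> log_len=1
Op 2: F0 acks idx 1 -> match: F0=1 F1=0 F2=0; commitIndex=0
Op 3: F0 acks idx 1 -> match: F0=1 F1=0 F2=0; commitIndex=0
Op 4: append 2 -> log_len=3
Op 5: append 1 -> log_len=4
Op 6: F2 acks idx 4 -> match: F0=1 F1=0 F2=4; commitIndex=1
Op 7: append 3 -> log_len=7
Op 8: append 2 -> log_len=9
Op 9: F1 acks idx 7 -> match: F0=1 F1=7 F2=4; commitIndex=4

Answer: 1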